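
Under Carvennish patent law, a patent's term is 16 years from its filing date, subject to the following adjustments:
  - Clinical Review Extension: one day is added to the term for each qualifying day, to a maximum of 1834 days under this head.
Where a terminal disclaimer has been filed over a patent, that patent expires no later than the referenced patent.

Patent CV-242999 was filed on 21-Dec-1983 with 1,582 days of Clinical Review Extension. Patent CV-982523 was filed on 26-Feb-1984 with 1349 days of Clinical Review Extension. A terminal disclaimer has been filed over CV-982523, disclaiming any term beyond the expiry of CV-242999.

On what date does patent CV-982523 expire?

2003-11-06

Natural term of CV-982523:
  Base: filing + 16 years → 26 February 2000.
  Clinical Review Extension: 1349 days (within the 1834-day cap) → +1349 days → 6 November 2003.
Expiry of referenced patent CV-242999:
  Base: filing + 16 years → 21 December 1999.
  Clinical Review Extension: 1582 days (within the 1834-day cap) → +1582 days → 20 April 2004.
Terminal disclaimer: CV-982523 expires on the earlier of 6 November 2003 and 20 April 2004.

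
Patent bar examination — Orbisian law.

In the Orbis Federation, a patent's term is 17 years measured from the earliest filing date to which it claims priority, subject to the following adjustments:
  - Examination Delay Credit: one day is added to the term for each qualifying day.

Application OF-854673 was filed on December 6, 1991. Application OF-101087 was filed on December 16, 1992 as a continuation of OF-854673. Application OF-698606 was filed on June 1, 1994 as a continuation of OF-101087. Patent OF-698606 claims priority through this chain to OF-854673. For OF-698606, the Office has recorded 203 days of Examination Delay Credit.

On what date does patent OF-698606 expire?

2009-06-27

Earliest priority filing: 6 December 1991.
Base term: 6 December 1991 + 17 years → 6 December 2008.
Examination Delay Credit: +203 days → 27 June 2009.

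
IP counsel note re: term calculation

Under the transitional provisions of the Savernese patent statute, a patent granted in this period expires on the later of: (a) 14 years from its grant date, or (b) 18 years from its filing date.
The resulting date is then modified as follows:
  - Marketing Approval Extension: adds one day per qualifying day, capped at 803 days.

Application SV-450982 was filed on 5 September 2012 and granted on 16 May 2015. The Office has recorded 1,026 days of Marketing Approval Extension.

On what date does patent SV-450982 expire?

2032-11-16

(a) grant + 14 years → 16 May 2029.
(b) filing + 18 years → 5 September 2030.
Later of the two: 5 September 2030.
Marketing Approval Extension: 1026 days claimed exceeds the 803-day cap, so +803 days → 16 November 2032.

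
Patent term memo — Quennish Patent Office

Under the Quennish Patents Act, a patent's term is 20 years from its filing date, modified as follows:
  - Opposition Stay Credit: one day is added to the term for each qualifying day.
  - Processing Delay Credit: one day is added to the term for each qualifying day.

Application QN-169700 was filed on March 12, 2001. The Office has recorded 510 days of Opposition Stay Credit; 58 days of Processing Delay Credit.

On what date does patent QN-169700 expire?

Base term: filing date + 20 years → 12 March 2021.
Opposition Stay Credit: +510 days → 4 August 2022.
Processing Delay Credit: +58 days → 1 October 2022.

October 1, 2022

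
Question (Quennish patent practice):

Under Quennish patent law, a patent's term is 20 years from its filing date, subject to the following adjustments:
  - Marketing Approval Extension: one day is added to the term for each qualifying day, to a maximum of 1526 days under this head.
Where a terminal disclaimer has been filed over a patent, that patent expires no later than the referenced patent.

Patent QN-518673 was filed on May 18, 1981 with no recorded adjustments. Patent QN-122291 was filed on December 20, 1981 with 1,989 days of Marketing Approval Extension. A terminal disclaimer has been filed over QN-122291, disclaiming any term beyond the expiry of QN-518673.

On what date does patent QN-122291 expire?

Natural term of QN-122291:
  Base: filing + 20 years → 20 December 2001.
  Marketing Approval Extension: 1989 days claimed exceeds the 1526-day cap, so +1526 days → 23 February 2006.
Expiry of referenced patent QN-518673:
  Base: filing + 20 years → 18 May 2001.
Terminal disclaimer: QN-122291 expires on the earlier of 23 February 2006 and 18 May 2001.

2001-05-18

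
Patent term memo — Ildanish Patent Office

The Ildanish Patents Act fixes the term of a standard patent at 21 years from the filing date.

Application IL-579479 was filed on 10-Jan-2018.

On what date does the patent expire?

2039-01-10

Filing date + 21 years → 10 January 2039.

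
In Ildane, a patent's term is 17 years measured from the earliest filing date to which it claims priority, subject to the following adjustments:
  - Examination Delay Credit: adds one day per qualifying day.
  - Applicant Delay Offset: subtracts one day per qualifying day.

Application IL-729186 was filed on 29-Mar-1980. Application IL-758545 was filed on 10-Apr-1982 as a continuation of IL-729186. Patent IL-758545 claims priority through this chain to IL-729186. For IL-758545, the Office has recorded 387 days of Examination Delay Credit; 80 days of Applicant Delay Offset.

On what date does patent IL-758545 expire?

Earliest priority filing: 29 March 1980.
Base term: 29 March 1980 + 17 years → 29 March 1997.
Examination Delay Credit: +387 days → 20 April 1998.
Applicant Delay Offset: −80 days → 30 January 1998.

1998-01-30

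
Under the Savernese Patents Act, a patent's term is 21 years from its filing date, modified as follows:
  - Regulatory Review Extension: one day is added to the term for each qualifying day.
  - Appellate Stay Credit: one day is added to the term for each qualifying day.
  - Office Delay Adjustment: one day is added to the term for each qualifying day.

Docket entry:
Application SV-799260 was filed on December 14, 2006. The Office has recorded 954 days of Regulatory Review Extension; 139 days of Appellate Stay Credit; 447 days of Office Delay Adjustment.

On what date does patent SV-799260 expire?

2032-03-02

Base term: filing date + 21 years → 14 December 2027.
Regulatory Review Extension: +954 days → 25 July 2030.
Appellate Stay Credit: +139 days → 11 December 2030.
Office Delay Adjustment: +447 days → 2 March 2032.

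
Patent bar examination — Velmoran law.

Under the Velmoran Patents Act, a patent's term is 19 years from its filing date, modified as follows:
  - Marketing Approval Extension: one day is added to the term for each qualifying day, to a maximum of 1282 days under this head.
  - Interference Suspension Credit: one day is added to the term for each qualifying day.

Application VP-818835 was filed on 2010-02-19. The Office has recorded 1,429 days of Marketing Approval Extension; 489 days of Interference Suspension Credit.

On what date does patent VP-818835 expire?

Base term: filing date + 19 years → 19 February 2029.
Marketing Approval Extension: 1429 days claimed exceeds the 1282-day cap, so +1282 days → 24 August 2032.
Interference Suspension Credit: +489 days → 26 December 2033.

December 26, 2033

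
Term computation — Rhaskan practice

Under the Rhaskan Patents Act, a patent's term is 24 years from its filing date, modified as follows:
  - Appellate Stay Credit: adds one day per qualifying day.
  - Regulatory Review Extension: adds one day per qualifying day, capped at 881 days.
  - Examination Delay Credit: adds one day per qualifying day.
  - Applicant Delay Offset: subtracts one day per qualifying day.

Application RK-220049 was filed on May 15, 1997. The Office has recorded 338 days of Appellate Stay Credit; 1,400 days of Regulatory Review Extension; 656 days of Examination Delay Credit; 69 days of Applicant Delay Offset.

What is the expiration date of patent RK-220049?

April 25, 2026

Base term: filing date + 24 years → 15 May 2021.
Appellate Stay Credit: +338 days → 18 April 2022.
Regulatory Review Extension: 1400 days claimed exceeds the 881-day cap, so +881 days → 15 September 2024.
Examination Delay Credit: +656 days → 3 July 2026.
Applicant Delay Offset: −69 days → 25 April 2026.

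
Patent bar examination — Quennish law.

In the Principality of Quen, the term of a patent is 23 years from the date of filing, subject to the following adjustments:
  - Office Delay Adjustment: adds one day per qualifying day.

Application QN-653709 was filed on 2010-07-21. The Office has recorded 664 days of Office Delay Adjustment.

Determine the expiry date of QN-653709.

2035-05-16

Base term: filing date + 23 years → 21 July 2033.
Office Delay Adjustment: +664 days → 16 May 2035.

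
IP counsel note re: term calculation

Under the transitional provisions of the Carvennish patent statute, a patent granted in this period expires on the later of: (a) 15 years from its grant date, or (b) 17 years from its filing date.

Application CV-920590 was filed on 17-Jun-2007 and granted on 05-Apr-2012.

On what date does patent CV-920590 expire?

(a) grant + 15 years → 5 April 2027.
(b) filing + 17 years → 17 June 2024.
Later of the two: 5 April 2027.

2027-04-05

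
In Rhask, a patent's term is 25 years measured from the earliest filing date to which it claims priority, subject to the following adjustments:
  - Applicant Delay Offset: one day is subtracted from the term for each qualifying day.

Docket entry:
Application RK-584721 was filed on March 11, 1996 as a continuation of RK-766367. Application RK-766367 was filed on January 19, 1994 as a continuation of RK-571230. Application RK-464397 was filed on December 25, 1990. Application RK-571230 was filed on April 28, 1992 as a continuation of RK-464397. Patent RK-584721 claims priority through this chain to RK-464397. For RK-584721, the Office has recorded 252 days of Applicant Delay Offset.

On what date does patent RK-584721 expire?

Earliest priority filing: 25 December 1990.
Base term: 25 December 1990 + 25 years → 25 December 2015.
Applicant Delay Offset: −252 days → 17 April 2015.

April 17, 2015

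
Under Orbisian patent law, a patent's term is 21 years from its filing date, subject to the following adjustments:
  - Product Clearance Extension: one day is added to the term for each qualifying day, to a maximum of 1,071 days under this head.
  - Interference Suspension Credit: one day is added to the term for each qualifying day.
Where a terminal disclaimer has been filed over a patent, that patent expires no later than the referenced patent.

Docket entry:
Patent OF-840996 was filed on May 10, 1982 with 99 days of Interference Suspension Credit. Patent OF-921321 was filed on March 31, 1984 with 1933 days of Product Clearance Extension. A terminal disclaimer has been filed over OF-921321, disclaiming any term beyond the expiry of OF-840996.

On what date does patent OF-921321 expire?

Natural term of OF-921321:
  Base: filing + 21 years → 31 March 2005.
  Product Clearance Extension: 1933 days claimed exceeds the 1071-day cap, so +1071 days → 6 March 2008.
Expiry of referenced patent OF-840996:
  Base: filing + 21 years → 10 May 2003.
  Interference Suspension Credit: +99 days → 17 August 2003.
Terminal disclaimer: OF-921321 expires on the earlier of 6 March 2008 and 17 August 2003.

2003-08-17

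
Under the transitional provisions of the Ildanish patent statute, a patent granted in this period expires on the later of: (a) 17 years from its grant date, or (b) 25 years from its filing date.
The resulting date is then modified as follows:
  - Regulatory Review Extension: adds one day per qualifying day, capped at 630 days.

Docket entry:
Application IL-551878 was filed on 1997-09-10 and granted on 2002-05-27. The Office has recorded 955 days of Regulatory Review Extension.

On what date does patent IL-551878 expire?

June 1, 2024

(a) grant + 17 years → 27 May 2019.
(b) filing + 25 years → 10 September 2022.
Later of the two: 10 September 2022.
Regulatory Review Extension: 955 days claimed exceeds the 630-day cap, so +630 days → 1 June 2024.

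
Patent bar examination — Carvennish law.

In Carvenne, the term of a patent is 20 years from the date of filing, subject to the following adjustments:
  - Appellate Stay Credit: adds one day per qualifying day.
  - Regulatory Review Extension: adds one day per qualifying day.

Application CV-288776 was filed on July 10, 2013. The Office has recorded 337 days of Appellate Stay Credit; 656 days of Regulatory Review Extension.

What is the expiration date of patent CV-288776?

Base term: filing date + 20 years → 10 July 2033.
Appellate Stay Credit: +337 days → 12 June 2034.
Regulatory Review Extension: +656 days → 29 March 2036.

2036-03-29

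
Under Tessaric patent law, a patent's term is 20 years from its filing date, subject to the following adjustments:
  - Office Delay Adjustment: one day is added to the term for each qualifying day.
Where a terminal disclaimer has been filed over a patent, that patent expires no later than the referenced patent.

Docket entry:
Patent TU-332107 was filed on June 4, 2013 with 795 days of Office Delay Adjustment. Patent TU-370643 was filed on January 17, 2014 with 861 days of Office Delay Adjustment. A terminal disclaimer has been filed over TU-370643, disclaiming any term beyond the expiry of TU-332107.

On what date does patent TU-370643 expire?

August 8, 2035

Natural term of TU-370643:
  Base: filing + 20 years → 17 January 2034.
  Office Delay Adjustment: +861 days → 27 May 2036.
Expiry of referenced patent TU-332107:
  Base: filing + 20 years → 4 June 2033.
  Office Delay Adjustment: +795 days → 8 August 2035.
Terminal disclaimer: TU-370643 expires on the earlier of 27 May 2036 and 8 August 2035.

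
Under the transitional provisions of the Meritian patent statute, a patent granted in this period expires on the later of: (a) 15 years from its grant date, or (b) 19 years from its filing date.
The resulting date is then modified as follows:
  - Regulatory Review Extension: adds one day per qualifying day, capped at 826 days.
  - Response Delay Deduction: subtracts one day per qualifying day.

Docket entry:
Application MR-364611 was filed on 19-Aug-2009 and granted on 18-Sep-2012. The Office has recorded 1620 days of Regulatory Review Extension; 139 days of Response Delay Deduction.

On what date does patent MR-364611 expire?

July 7, 2030

(a) grant + 15 years → 18 September 2027.
(b) filing + 19 years → 19 August 2028.
Later of the two: 19 August 2028.
Regulatory Review Extension: 1620 days claimed exceeds the 826-day cap, so +826 days → 23 November 2030.
Response Delay Deduction: −139 days → 7 July 2030.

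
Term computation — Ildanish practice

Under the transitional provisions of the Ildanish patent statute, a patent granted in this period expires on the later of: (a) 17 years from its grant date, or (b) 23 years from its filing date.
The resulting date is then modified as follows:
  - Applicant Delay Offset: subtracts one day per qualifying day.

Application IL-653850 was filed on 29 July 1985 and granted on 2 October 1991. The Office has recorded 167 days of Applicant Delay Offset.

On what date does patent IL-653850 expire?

2008-04-18

(a) grant + 17 years → 2 October 2008.
(b) filing + 23 years → 29 July 2008.
Later of the two: 2 October 2008.
Applicant Delay Offset: −167 days → 18 April 2008.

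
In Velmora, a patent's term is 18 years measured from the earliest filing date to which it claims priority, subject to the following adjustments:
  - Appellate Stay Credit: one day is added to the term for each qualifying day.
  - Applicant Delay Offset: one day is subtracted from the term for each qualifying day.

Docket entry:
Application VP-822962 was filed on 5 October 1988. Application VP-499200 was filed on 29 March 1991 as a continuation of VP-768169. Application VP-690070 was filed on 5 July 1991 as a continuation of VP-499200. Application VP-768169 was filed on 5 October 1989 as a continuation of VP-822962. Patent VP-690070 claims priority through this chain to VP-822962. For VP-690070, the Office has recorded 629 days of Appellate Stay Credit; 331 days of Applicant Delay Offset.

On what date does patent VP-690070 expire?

2007-07-30

Earliest priority filing: 5 October 1988.
Base term: 5 October 1988 + 18 years → 5 October 2006.
Appellate Stay Credit: +629 days → 25 June 2008.
Applicant Delay Offset: −331 days → 30 July 2007.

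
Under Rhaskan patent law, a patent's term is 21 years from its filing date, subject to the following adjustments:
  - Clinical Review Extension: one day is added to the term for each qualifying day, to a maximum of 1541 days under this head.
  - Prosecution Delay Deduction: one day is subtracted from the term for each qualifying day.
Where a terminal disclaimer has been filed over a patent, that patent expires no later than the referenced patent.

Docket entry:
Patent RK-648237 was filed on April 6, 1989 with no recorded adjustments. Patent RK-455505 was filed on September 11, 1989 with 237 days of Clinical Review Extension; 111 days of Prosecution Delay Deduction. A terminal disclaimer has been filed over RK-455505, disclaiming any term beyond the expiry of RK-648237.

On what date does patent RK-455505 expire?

2010-04-06

Natural term of RK-455505:
  Base: filing + 21 years → 11 September 2010.
  Clinical Review Extension: 237 days (within the 1541-day cap) → +237 days → 6 May 2011.
  Prosecution Delay Deduction: −111 days → 15 January 2011.
Expiry of referenced patent RK-648237:
  Base: filing + 21 years → 6 April 2010.
Terminal disclaimer: RK-455505 expires on the earlier of 15 January 2011 and 6 April 2010.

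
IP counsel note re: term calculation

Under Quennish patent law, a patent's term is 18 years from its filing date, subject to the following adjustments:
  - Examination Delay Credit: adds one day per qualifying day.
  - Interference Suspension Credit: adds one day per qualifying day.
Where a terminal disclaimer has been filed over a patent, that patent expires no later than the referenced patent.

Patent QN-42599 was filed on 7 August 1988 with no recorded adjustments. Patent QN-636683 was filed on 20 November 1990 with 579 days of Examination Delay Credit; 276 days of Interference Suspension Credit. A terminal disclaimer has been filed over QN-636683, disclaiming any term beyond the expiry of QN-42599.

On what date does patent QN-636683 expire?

2006-08-07

Natural term of QN-636683:
  Base: filing + 18 years → 20 November 2008.
  Examination Delay Credit: +579 days → 22 June 2010.
  Interference Suspension Credit: +276 days → 25 March 2011.
Expiry of referenced patent QN-42599:
  Base: filing + 18 years → 7 August 2006.
Terminal disclaimer: QN-636683 expires on the earlier of 25 March 2011 and 7 August 2006.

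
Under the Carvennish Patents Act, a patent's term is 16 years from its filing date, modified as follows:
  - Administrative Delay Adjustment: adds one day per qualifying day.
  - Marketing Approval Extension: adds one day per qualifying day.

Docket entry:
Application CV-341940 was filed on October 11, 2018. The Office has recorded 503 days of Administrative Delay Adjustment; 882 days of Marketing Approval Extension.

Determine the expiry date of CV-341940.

Base term: filing date + 16 years → 11 October 2034.
Administrative Delay Adjustment: +503 days → 26 February 2036.
Marketing Approval Extension: +882 days → 27 July 2038.

2038-07-27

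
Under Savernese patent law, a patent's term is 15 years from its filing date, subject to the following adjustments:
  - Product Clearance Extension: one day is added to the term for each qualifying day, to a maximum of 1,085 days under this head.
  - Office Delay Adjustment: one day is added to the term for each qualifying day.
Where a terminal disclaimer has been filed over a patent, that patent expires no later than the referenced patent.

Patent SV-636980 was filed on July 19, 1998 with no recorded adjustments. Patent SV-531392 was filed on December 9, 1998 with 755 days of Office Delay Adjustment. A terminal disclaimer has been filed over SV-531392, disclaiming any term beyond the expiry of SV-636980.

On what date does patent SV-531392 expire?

2013-07-19

Natural term of SV-531392:
  Base: filing + 15 years → 9 December 2013.
  Office Delay Adjustment: +755 days → 3 January 2016.
Expiry of referenced patent SV-636980:
  Base: filing + 15 years → 19 July 2013.
Terminal disclaimer: SV-531392 expires on the earlier of 3 January 2016 and 19 July 2013.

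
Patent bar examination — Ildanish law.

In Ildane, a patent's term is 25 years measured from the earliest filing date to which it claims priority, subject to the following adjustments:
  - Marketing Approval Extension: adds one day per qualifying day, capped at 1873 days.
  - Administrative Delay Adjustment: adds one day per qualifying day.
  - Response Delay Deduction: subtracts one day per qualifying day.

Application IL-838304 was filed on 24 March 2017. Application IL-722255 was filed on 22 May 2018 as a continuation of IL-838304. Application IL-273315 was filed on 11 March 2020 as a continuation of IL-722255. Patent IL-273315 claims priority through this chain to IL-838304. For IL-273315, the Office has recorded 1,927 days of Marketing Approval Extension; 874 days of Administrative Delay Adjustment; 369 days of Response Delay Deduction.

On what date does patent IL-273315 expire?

2048-09-26

Earliest priority filing: 24 March 2017.
Base term: 24 March 2017 + 25 years → 24 March 2042.
Marketing Approval Extension: 1927 days claimed exceeds the 1873-day cap, so +1873 days → 10 May 2047.
Administrative Delay Adjustment: +874 days → 30 September 2049.
Response Delay Deduction: −369 days → 26 September 2048.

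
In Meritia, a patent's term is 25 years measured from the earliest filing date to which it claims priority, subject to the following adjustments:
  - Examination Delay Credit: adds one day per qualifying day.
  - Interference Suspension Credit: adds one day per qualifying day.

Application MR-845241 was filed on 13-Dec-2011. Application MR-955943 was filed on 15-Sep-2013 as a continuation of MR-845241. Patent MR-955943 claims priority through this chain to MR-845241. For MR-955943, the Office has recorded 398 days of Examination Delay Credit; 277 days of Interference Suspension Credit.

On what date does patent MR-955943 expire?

Earliest priority filing: 13 December 2011.
Base term: 13 December 2011 + 25 years → 13 December 2036.
Examination Delay Credit: +398 days → 15 January 2038.
Interference Suspension Credit: +277 days → 19 October 2038.

2038-10-19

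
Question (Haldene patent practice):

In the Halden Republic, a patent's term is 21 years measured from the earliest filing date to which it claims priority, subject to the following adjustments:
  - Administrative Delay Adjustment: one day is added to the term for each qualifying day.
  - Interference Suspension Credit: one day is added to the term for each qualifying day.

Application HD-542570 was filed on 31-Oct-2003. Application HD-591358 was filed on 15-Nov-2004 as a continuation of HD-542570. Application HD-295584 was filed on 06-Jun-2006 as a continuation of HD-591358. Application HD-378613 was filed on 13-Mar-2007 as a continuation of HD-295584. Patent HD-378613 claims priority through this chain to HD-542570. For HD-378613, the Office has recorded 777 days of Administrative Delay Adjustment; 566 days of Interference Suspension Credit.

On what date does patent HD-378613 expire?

Earliest priority filing: 31 October 2003.
Base term: 31 October 2003 + 21 years → 31 October 2024.
Administrative Delay Adjustment: +777 days → 17 December 2026.
Interference Suspension Credit: +566 days → 5 July 2028.

2028-07-05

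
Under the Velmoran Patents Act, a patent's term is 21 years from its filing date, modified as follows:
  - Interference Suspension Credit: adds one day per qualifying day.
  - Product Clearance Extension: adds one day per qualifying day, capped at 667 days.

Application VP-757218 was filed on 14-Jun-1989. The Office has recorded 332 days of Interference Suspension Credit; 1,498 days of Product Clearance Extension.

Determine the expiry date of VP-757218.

Base term: filing date + 21 years → 14 June 2010.
Interference Suspension Credit: +332 days → 12 May 2011.
Product Clearance Extension: 1498 days claimed exceeds the 667-day cap, so +667 days → 9 March 2013.

2013-03-09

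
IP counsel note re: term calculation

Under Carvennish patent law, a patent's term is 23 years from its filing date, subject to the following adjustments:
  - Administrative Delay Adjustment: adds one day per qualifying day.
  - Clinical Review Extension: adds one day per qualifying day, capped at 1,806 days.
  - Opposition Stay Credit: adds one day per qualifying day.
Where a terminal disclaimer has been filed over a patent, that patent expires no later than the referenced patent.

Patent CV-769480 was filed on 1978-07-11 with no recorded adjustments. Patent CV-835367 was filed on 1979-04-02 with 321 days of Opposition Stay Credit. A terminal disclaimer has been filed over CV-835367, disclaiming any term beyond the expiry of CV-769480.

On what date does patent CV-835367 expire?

Natural term of CV-835367:
  Base: filing + 23 years → 2 April 2002.
  Opposition Stay Credit: +321 days → 17 February 2003.
Expiry of referenced patent CV-769480:
  Base: filing + 23 years → 11 July 2001.
Terminal disclaimer: CV-835367 expires on the earlier of 17 February 2003 and 11 July 2001.

2001-07-11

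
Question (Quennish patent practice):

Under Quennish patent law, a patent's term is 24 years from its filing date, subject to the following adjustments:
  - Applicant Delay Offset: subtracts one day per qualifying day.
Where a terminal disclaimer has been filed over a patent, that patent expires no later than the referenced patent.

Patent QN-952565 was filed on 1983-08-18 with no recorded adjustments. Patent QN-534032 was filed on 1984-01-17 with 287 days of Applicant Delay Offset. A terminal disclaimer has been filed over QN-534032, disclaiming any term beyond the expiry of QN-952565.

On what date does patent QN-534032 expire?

April 5, 2007

Natural term of QN-534032:
  Base: filing + 24 years → 17 January 2008.
  Applicant Delay Offset: −287 days → 5 April 2007.
Expiry of referenced patent QN-952565:
  Base: filing + 24 years → 18 August 2007.
Terminal disclaimer: QN-534032 expires on the earlier of 5 April 2007 and 18 August 2007.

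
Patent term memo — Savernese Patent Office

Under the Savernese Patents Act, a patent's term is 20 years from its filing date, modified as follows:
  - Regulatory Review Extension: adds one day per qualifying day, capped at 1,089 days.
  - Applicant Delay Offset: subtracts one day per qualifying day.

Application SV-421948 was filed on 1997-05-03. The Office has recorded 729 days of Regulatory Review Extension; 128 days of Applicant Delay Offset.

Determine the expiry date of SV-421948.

Base term: filing date + 20 years → 3 May 2017.
Regulatory Review Extension: 729 days (within the 1089-day cap) → +729 days → 2 May 2019.
Applicant Delay Offset: −128 days → 25 December 2018.

December 25, 2018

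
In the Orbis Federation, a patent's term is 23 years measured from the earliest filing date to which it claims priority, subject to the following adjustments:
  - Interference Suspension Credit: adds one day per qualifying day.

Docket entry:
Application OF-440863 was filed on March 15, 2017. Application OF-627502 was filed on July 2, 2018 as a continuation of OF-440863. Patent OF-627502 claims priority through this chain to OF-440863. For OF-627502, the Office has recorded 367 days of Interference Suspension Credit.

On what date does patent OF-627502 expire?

Earliest priority filing: 15 March 2017.
Base term: 15 March 2017 + 23 years → 15 March 2040.
Interference Suspension Credit: +367 days → 17 March 2041.

March 17, 2041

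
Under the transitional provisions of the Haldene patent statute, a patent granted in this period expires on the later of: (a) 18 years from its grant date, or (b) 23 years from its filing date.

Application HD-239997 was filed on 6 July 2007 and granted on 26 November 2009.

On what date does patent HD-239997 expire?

(a) grant + 18 years → 26 November 2027.
(b) filing + 23 years → 6 July 2030.
Later of the two: 6 July 2030.

2030-07-06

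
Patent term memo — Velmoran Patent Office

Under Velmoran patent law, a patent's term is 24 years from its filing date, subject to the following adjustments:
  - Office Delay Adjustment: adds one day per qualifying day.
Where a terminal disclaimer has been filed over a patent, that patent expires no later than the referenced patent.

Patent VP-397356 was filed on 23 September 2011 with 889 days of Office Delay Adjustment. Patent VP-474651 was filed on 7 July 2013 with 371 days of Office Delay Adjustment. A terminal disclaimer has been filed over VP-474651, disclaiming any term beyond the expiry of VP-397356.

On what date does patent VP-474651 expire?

Natural term of VP-474651:
  Base: filing + 24 years → 7 July 2037.
  Office Delay Adjustment: +371 days → 13 July 2038.
Expiry of referenced patent VP-397356:
  Base: filing + 24 years → 23 September 2035.
  Office Delay Adjustment: +889 days → 28 February 2038.
Terminal disclaimer: VP-474651 expires on the earlier of 13 July 2038 and 28 February 2038.

2038-02-28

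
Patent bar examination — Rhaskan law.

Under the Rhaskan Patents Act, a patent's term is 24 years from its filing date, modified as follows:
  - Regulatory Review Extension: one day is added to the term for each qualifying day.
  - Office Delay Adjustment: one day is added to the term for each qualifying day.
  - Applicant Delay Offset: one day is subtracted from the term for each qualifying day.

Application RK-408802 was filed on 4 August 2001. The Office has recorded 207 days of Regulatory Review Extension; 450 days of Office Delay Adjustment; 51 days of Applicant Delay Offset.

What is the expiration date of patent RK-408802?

Base term: filing date + 24 years → 4 August 2025.
Regulatory Review Extension: +207 days → 27 February 2026.
Office Delay Adjustment: +450 days → 23 May 2027.
Applicant Delay Offset: −51 days → 2 April 2027.

April 2, 2027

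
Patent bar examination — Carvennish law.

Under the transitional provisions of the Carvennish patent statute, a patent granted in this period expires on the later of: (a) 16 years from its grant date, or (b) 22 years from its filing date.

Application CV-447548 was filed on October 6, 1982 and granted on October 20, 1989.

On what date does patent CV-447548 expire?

2005-10-20

(a) grant + 16 years → 20 October 2005.
(b) filing + 22 years → 6 October 2004.
Later of the two: 20 October 2005.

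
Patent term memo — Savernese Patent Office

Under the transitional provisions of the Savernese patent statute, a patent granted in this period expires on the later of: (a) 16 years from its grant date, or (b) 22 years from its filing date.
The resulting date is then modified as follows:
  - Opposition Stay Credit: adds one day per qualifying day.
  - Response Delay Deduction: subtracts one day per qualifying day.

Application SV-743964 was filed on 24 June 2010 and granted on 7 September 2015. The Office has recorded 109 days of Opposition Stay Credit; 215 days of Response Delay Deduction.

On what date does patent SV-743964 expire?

March 10, 2032

(a) grant + 16 years → 7 September 2031.
(b) filing + 22 years → 24 June 2032.
Later of the two: 24 June 2032.
Opposition Stay Credit: +109 days → 11 October 2032.
Response Delay Deduction: −215 days → 10 March 2032.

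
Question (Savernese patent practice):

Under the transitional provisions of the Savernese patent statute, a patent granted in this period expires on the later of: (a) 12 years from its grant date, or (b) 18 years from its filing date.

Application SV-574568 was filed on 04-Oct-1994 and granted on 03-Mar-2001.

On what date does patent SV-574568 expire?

2013-03-03

(a) grant + 12 years → 3 March 2013.
(b) filing + 18 years → 4 October 2012.
Later of the two: 3 March 2013.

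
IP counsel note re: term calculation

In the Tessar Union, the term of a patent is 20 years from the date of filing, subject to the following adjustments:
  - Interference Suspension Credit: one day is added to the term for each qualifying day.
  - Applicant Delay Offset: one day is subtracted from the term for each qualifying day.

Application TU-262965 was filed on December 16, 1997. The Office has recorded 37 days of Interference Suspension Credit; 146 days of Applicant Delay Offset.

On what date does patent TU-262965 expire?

August 29, 2017

Base term: filing date + 20 years → 16 December 2017.
Interference Suspension Credit: +37 days → 22 January 2018.
Applicant Delay Offset: −146 days → 29 August 2017.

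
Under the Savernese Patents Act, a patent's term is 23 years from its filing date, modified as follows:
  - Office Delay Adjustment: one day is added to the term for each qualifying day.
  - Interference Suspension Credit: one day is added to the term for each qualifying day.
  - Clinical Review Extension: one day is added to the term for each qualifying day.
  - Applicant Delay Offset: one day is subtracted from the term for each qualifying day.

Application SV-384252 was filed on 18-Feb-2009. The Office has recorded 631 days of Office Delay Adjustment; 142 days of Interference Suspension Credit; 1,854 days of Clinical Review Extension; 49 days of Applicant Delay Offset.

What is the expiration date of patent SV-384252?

March 11, 2039

Base term: filing date + 23 years → 18 February 2032.
Office Delay Adjustment: +631 days → 10 November 2033.
Interference Suspension Credit: +142 days → 1 April 2034.
Clinical Review Extension: +1854 days → 29 April 2039.
Applicant Delay Offset: −49 days → 11 March 2039.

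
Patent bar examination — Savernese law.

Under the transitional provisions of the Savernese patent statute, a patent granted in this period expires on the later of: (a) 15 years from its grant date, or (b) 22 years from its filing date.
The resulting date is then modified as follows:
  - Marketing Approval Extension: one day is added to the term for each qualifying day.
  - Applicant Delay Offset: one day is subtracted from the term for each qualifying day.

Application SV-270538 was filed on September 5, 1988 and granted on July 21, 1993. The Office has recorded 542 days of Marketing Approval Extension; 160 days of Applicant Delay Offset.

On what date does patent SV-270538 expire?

September 22, 2011

(a) grant + 15 years → 21 July 2008.
(b) filing + 22 years → 5 September 2010.
Later of the two: 5 September 2010.
Marketing Approval Extension: +542 days → 29 February 2012.
Applicant Delay Offset: −160 days → 22 September 2011.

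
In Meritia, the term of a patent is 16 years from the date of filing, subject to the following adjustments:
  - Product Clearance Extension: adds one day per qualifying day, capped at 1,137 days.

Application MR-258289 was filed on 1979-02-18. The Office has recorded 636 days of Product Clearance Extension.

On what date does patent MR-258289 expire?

1996-11-15

Base term: filing date + 16 years → 18 February 1995.
Product Clearance Extension: 636 days (within the 1137-day cap) → +636 days → 15 November 1996.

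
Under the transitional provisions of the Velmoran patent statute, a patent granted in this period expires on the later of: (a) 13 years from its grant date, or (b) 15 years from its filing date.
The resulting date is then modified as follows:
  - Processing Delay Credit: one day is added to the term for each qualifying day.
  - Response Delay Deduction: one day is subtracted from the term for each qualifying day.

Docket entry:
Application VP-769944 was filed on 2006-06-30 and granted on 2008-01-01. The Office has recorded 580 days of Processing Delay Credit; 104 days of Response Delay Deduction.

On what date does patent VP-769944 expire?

2022-10-19

(a) grant + 13 years → 1 January 2021.
(b) filing + 15 years → 30 June 2021.
Later of the two: 30 June 2021.
Processing Delay Credit: +580 days → 31 January 2023.
Response Delay Deduction: −104 days → 19 October 2022.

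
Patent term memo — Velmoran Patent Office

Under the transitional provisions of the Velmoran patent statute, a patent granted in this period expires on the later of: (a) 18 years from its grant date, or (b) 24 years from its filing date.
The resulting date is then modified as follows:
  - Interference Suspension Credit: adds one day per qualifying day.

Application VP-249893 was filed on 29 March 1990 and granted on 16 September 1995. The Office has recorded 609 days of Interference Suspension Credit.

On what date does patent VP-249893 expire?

November 28, 2015

(a) grant + 18 years → 16 September 2013.
(b) filing + 24 years → 29 March 2014.
Later of the two: 29 March 2014.
Interference Suspension Credit: +609 days → 28 November 2015.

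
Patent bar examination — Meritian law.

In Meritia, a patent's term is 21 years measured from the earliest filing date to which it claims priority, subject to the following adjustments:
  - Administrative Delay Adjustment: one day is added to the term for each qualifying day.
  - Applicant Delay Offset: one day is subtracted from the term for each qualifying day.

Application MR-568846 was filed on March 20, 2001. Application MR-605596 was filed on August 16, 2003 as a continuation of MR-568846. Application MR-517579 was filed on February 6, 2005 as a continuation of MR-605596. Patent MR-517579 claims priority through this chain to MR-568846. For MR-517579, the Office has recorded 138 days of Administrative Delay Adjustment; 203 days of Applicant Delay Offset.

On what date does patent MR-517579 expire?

January 14, 2022

Earliest priority filing: 20 March 2001.
Base term: 20 March 2001 + 21 years → 20 March 2022.
Administrative Delay Adjustment: +138 days → 5 August 2022.
Applicant Delay Offset: −203 days → 14 January 2022.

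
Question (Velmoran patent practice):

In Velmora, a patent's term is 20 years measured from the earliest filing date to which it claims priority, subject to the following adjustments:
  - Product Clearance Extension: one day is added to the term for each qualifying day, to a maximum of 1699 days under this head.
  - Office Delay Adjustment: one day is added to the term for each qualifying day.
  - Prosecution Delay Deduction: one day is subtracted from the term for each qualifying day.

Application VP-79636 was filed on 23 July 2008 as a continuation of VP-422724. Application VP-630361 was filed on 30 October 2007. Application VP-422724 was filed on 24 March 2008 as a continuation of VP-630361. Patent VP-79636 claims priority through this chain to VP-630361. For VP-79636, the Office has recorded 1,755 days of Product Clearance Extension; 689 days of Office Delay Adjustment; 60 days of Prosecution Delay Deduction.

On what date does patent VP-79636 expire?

2034-03-15

Earliest priority filing: 30 October 2007.
Base term: 30 October 2007 + 20 years → 30 October 2027.
Product Clearance Extension: 1755 days claimed exceeds the 1699-day cap, so +1699 days → 24 June 2032.
Office Delay Adjustment: +689 days → 14 May 2034.
Prosecution Delay Deduction: −60 days → 15 March 2034.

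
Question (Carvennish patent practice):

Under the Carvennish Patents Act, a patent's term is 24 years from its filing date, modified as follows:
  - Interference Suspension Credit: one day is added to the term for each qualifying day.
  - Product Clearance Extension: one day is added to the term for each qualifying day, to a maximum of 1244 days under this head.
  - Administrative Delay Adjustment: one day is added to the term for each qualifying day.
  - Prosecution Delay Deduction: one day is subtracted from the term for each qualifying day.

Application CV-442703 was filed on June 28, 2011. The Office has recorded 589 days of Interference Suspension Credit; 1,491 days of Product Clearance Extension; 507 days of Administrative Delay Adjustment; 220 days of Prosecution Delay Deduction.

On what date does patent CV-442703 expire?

Base term: filing date + 24 years → 28 June 2035.
Interference Suspension Credit: +589 days → 6 February 2037.
Product Clearance Extension: 1491 days claimed exceeds the 1244-day cap, so +1244 days → 4 July 2040.
Administrative Delay Adjustment: +507 days → 23 November 2041.
Prosecution Delay Deduction: −220 days → 17 April 2041.

2041-04-17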